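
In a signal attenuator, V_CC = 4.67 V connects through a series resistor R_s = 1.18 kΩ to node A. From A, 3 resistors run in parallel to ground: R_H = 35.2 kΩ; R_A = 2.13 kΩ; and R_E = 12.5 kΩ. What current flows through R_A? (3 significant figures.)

Parallel bank: R_p = 1/(1/35.2 + 1/2.13 + 1/12.5) = 1.730 kΩ.
Node voltage V_A = V_CC · R_p/(R_s + R_p) = 4.67 × 0.5946 = 2.777 V.
Branch current I = V_A/R_A = 2.777/2.13 = 1.304 mA.

I ≈ 1.30 mA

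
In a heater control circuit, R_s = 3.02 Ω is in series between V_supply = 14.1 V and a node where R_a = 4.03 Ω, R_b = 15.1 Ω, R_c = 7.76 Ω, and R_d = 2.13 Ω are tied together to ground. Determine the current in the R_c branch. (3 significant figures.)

I ≈ 0.484 A

Equivalent of the parallel group: R_p = 1.096 Ω.
V_A = 14.1 × 1.096/4.116 = 3.754 V.
I(R_c) = V_A / R_c = 3.754/7.76 = 0.4837 A.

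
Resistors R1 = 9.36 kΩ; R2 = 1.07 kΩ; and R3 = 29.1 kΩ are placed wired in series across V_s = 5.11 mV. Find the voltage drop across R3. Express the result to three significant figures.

V ≈ 3.76 mV

Series total: ΣR = 9.36 + 1.07 + 29.1 = 39.53 kΩ.
V = V_s · R/ΣR = 5.11 × 0.7361 = 3.762 mV.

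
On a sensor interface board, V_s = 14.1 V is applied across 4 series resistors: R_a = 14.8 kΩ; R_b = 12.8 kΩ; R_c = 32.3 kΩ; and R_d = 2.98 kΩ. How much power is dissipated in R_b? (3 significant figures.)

Series current I = V_s/ΣR = 14.1/62.88 = 0.2242 mA.
P = I²R = 0.05028 × 12.8 = 0.6436 mW.

P ≈ 0.644 mW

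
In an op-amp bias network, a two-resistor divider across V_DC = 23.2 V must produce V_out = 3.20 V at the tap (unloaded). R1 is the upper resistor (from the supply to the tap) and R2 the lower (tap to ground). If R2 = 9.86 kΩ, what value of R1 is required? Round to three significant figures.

The divider ratio is R2/(R1+R2) = 3.20/23.2 = 0.1379.
R1 = R2·(1/k − 1) = 9.86 × 6.250 = 61.62 kΩ.

R1 ≈ 61.6 kΩ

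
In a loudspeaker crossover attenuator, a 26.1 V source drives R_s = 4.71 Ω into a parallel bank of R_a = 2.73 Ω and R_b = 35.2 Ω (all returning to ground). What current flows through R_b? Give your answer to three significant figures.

Equivalent of the parallel group: R_p = 2.534 Ω.
Node voltage V_A = V_CC · R_p/(R_s + R_p) = 26.1 × 0.3498 = 9.129 V.
Branch current I = V_A/R_b = 9.129/35.2 = 0.2593 A.

I ≈ 0.259 A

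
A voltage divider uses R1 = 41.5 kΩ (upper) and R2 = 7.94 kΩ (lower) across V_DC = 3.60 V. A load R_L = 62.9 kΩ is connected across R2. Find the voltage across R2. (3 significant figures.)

V_out ≈ 0.523 V

First combine the lower leg with the load: R2 ‖ R_L = 7.050 kΩ.
Then V_out = V_DC · R2'/(R1 + R2') = 3.60 × 7.050/48.55 = 0.5228 V.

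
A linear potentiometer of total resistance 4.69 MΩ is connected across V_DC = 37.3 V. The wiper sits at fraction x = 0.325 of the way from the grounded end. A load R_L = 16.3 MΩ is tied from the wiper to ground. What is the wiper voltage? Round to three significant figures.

The pot divides into 3.166 MΩ above the wiper and 1.524 MΩ below.
Lower segment in parallel with the load: 1.524 ‖ 16.3 = 1.394 MΩ.
V_out = 37.3 × 1.394/(3.166 + 1.394) = 11.40 V.

V_out ≈ 11.4 V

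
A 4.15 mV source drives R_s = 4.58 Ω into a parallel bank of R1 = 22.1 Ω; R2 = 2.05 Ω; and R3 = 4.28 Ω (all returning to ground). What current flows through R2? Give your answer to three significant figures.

I ≈ 0.449 mA

Combine the parallel branches: R_p = (1/22.1 + 1/2.05 + 1/4.28)⁻¹ = 1.304 Ω.
V_A = 4.15 × 1.304/5.884 = 0.9199 mV.
Branch current I = V_A/R2 = 0.9199/2.05 = 0.4487 mA.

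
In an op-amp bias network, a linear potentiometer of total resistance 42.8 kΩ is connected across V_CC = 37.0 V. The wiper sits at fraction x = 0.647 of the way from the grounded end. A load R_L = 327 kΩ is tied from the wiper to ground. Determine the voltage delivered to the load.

V_out ≈ 23.2 V

Lower segment x·R_p = 27.69 kΩ; upper segment (1−x)·R_p = 15.11 kΩ.
(x·R_p) ‖ R_L = 25.53 kΩ.
V_out = 37.0 × 25.53/(15.11 + 25.53) = 23.24 V.
(Unloaded: V_out = x·V_CC = 23.9 V.)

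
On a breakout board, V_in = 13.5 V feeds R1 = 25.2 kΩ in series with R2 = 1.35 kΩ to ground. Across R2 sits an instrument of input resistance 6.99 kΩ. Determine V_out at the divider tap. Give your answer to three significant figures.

V_out ≈ 0.580 V

R2 ‖ R_L = (1.35 × 6.99)/(1.35 + 6.99) = 1.131 kΩ.
Voltage divider with the loaded lower leg: V_out = 13.5 × 1.131/(25.2 + 1.131) = 13.5 × 0.04297 = 0.5801 V.
(Unloaded it would be 0.686 V; the load pulls it down.)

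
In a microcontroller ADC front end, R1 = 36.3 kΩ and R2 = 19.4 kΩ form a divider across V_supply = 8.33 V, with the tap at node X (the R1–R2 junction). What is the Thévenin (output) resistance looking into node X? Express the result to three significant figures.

Looking into X with the source shorted: R_th = R1·R2/(R1+R2) = 36.30 × 19.4/55.70 = 12.64 kΩ.

R_th ≈ 12.6 kΩ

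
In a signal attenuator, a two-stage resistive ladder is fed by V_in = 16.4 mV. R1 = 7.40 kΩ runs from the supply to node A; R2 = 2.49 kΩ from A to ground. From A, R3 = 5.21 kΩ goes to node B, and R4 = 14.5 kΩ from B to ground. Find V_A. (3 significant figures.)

Looking into the second stage from A: R3 + R4 = 19.71 kΩ appears in parallel with R2.
Effective lower resistance at A: R2 ‖ 19.71 = 2.211 kΩ.
First divider: V_A = V_in · 2.211/(7.40 + 2.211) = 3.772 mV.

V_A ≈ 3.77 mV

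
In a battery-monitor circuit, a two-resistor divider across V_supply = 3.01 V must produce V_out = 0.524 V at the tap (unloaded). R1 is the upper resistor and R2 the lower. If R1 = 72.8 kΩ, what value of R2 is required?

The divider ratio is R2/(R1+R2) = 0.524/3.01 = 0.1741.
R2 = R1 · 0.1741/(1 − 0.1741) = 15.34 kΩ.

R2 ≈ 15.3 kΩ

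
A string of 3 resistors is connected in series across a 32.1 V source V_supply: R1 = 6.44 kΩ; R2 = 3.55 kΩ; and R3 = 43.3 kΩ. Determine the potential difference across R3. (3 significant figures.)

V ≈ 26.1 V

ΣR = 6.44 + 3.55 + 43.3 = 53.29 kΩ.
V = V_supply · R/ΣR = 32.1 × 0.8125 = 26.08 V.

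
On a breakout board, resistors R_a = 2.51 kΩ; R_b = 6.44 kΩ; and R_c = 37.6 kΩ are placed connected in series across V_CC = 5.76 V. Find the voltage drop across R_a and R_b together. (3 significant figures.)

Total series resistance ΣR = 2.51 + 6.44 + 37.6 = 46.55 kΩ.
R_{R_a..R_b} = 2.51 + 6.44 = 8.950 kΩ.
By the voltage-divider rule, V = 5.76 × 8.950/46.55 = 1.107 V.

V ≈ 1.11 V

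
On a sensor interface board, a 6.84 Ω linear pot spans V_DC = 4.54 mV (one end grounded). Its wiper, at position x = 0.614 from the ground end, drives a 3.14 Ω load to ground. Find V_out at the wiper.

V_out ≈ 1.84 mV

Lower segment x·R_p = 4.200 Ω; upper segment (1−x)·R_p = 2.640 Ω.
(x·R_p) ‖ R_L = 1.797 Ω.
Loaded-divider output: V_out = 4.54 × 0.4049 = 1.838 mV.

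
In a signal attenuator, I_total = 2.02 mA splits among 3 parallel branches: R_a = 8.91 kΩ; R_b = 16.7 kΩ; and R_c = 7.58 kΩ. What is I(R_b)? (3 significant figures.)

I ≈ 0.398 mA

Total conductance ΣG = 1/8.91 + 1/16.7 + 1/7.58 = 0.3040 (units of 1/kΩ).
By the current-divider rule, I = I_total · G_k/ΣG = 2.02 × 0.1969 = 0.3978 mA.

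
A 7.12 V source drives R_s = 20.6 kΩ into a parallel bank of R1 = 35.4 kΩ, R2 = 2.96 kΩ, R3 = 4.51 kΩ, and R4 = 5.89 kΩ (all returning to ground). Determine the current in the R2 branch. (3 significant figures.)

Equivalent of the parallel group: R_p = 1.320 kΩ.
V_A by voltage divider: V_A = 7.12 × 1.320/(20.6 + 1.320) = 0.4287 V.
I(R2) = V_A / R2 = 0.4287/2.96 = 0.1448 mA.

I ≈ 0.145 mA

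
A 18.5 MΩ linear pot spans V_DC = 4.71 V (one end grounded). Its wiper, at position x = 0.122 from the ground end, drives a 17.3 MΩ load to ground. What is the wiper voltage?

The pot divides into 16.24 MΩ above the wiper and 2.257 MΩ below.
(x·R_p) ‖ R_L = 1.997 MΩ.
Then V_out = V_DC · 1.997/(16.24 + 1.997) = 0.5156 V.

V_out ≈ 0.516 V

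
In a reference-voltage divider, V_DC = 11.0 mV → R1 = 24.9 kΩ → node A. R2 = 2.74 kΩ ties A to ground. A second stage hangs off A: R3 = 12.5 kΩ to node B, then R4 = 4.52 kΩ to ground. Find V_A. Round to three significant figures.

Looking into the second stage from A: R3 + R4 = 17.02 kΩ appears in parallel with R2.
Effective lower resistance at A: R2 ‖ 17.02 = 2.360 kΩ.
First divider: V_A = V_DC · 2.360/(24.9 + 2.360) = 0.9523 mV.

V_A ≈ 0.952 mV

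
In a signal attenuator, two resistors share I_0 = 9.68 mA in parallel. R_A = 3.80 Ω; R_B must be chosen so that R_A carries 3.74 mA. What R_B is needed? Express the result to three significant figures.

R_B ≈ 2.39 Ω

Two-branch current divider: I_A = I_0 · R_B/(R_A + R_B).
3.74/9.68 = R_B/(R_A + R_B) → R_B = R_A · (0.3864)/(1 − 0.3864) = 3.80 × 0.6296 = 2.393 Ω.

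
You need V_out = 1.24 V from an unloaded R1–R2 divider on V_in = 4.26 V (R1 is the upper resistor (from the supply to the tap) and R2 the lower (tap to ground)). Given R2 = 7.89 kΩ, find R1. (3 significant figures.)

The divider ratio is R2/(R1+R2) = 1.24/4.26 = 0.2911.
R1 = R2·(1/k − 1) = 7.89 × 2.435 = 19.22 kΩ.

R1 ≈ 19.2 kΩ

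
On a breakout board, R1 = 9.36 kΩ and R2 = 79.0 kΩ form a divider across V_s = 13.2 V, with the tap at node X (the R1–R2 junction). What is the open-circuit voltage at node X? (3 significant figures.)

With X open, the divider is unloaded: V_th = 13.2 × 79.0/88.36 = 11.80 V.

V_th ≈ 11.8 V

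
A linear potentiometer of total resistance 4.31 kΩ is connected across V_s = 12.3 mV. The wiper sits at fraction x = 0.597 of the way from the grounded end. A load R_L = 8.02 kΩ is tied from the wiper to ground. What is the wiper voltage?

V_out ≈ 6.50 mV

Lower segment x·R_p = 2.573 kΩ; upper segment (1−x)·R_p = 1.737 kΩ.
(x·R_p) ‖ R_L = 1.948 kΩ.
Loaded-divider output: V_out = 12.3 × 0.5286 = 6.502 mV.
(Unloaded: V_out = x·V_s = 7.34 mV.)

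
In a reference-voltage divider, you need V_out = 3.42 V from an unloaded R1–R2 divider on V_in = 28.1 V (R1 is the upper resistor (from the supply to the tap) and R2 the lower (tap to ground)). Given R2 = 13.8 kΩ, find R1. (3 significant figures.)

The divider ratio is R2/(R1+R2) = 3.42/28.1 = 0.1217.
So R1 = R2 · (V_in/V_out − 1) = 13.8 × (28.1/3.42 − 1) = 13.8 × 7.216 = 99.59 kΩ.

R1 ≈ 99.6 kΩ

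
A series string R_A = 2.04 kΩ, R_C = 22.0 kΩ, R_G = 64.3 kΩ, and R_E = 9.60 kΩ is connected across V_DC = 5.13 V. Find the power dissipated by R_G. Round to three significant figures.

ΣR = 97.94 kΩ → I = 5.13/97.94 = 0.05238 mA.
V(R_G) = I·R = 3.368 V; P = V·I = 3.368 × 0.05238 = 0.1764 mW.

P ≈ 0.176 mW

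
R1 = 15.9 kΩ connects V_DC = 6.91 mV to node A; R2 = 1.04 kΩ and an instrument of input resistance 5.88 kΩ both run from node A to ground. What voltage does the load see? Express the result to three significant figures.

V_out ≈ 0.364 mV

First combine the lower leg with the load: R2 ‖ R_L = 0.8837 kΩ.
Now apply the divider: V_out = 6.91 × 0.05265 = 0.3638 mV.
(Unloaded it would be 0.424 mV; the load pulls it down.)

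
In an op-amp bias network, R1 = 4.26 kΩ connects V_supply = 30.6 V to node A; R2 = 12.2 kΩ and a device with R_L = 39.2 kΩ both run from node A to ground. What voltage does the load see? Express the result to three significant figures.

The load sits in parallel with R2, giving an effective lower resistance R2' = R2·R_L/(R2+R_L) = 9.304 kΩ.
Voltage divider with the loaded lower leg: V_out = 30.6 × 9.304/(4.26 + 9.304) = 30.6 × 0.6859 = 20.99 V.

V_out ≈ 21.0 V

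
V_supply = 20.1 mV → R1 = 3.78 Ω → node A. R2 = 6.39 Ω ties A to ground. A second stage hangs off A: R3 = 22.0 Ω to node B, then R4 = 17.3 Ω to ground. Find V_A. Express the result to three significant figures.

Looking into the second stage from A: R3 + R4 = 39.30 Ω appears in parallel with R2.
Effective lower resistance at A: R2 ‖ 39.30 = 5.496 Ω.
First divider: V_A = V_supply · 5.496/(3.78 + 5.496) = 11.91 mV.

V_A ≈ 11.9 mV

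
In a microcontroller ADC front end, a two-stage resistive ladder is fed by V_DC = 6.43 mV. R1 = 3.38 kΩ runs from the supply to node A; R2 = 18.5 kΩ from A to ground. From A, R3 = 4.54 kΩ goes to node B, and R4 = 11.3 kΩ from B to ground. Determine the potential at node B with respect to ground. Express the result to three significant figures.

V_B ≈ 3.29 mV

Node A sees R2 in parallel with the series input of stage 2, R3 + R4 = 15.84 kΩ.
R2 ‖ (R3+R4) = 8.533 kΩ.
First divider: V_A = V_DC · 8.533/(3.38 + 8.533) = 4.606 mV.
Stage 2 is unloaded, so V_B = V_A · R4/(R3+R4) = 4.606 × 11.3/15.84 = 3.286 mV.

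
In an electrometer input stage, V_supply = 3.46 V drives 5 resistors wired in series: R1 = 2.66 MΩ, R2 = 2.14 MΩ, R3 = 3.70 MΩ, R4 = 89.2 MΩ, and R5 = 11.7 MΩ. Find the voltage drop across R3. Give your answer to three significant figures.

V ≈ 0.117 V

Total series resistance ΣR = 2.66 + 2.14 + 3.70 + 89.2 + 11.7 = 109.4 MΩ.
V = V_supply · R/ΣR = 3.46 × 0.03382 = 0.1170 V.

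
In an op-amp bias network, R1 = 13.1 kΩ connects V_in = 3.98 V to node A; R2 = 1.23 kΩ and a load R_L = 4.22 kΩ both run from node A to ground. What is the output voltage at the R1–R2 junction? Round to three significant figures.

V_out ≈ 0.270 V

First combine the lower leg with the load: R2 ‖ R_L = 0.9524 kΩ.
Now apply the divider: V_out = 3.98 × 0.06778 = 0.2697 V.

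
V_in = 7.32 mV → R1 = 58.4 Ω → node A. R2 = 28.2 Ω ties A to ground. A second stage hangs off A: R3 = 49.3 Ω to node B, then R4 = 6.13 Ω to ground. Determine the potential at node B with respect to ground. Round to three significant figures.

V_B ≈ 0.196 mV

The second stage (R3 + R4 = 55.43 Ω) loads node A in parallel with R2.
R2 ‖ (R3+R4) = 18.69 Ω.
V_A = 7.32 × 18.69/(58.4 + 18.69) = 1.775 mV.
Then the unloaded second divider: V_B = V_A × R4/(R3+R4) = 1.775 × 0.1106 = 0.1963 mV.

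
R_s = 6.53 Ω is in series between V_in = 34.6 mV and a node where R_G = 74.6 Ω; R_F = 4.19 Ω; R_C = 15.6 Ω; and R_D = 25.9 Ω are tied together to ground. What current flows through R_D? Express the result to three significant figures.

Equivalent of the parallel group: R_p = 2.819 Ω.
V_A by voltage divider: V_A = 34.6 × 2.819/(6.53 + 2.819) = 10.43 mV.
I(R_D) = V_A / R_D = 10.43/25.9 = 0.4028 mA.

I ≈ 0.403 mA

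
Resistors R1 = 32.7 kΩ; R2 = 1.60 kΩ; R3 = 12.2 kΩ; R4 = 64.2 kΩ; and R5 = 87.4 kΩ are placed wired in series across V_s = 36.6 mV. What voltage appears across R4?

V ≈ 11.9 mV

Series total: ΣR = 32.7 + 1.60 + 12.2 + 64.2 + 87.4 = 198.1 kΩ.
V = V_s · R/ΣR = 36.6 × 0.3241 = 11.86 mV.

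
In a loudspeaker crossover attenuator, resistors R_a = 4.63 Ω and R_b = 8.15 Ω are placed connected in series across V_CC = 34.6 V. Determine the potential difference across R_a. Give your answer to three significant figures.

Total series resistance ΣR = 4.63 + 8.15 = 12.78 Ω.
V = V_CC · R/ΣR = 34.6 × 0.3623 = 12.54 V.

V ≈ 12.5 V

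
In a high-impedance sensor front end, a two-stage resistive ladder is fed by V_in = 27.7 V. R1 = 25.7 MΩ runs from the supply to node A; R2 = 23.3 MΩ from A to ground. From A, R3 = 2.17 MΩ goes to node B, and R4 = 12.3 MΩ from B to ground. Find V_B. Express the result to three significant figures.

V_B ≈ 6.07 V

The second stage (R3 + R4 = 14.47 MΩ) loads node A in parallel with R2.
R2 ‖ (R3+R4) = 8.926 MΩ.
First divider: V_A = V_in · 8.926/(25.7 + 8.926) = 7.141 V.
Stage 2 is unloaded, so V_B = V_A · R4/(R3+R4) = 7.141 × 12.3/14.47 = 6.070 V.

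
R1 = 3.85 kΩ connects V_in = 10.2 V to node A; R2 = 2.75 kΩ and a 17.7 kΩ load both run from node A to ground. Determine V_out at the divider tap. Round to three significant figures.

V_out ≈ 3.90 V

First combine the lower leg with the load: R2 ‖ R_L = 2.380 kΩ.
Then V_out = V_in · R2'/(R1 + R2') = 10.2 × 2.380/6.230 = 3.897 V.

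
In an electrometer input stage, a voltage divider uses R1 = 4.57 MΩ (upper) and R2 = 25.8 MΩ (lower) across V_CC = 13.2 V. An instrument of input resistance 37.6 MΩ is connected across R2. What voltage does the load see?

V_out ≈ 10.2 V

The load sits in parallel with R2, giving an effective lower resistance R2' = R2·R_L/(R2+R_L) = 15.30 MΩ.
Now apply the divider: V_out = 13.2 × 0.7700 = 10.16 V.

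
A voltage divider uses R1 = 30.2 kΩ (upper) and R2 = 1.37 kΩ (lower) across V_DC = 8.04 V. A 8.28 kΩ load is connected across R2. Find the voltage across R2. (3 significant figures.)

V_out ≈ 0.301 V

First combine the lower leg with the load: R2 ‖ R_L = 1.176 kΩ.
Voltage divider with the loaded lower leg: V_out = 8.04 × 1.176/(30.2 + 1.176) = 8.04 × 0.03747 = 0.3012 V.
(Unloaded it would be 0.349 V; the load pulls it down.)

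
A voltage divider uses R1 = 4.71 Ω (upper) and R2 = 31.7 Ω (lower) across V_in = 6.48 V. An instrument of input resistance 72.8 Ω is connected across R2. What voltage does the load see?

The load sits in parallel with R2, giving an effective lower resistance R2' = R2·R_L/(R2+R_L) = 22.08 Ω.
Then V_out = V_in · R2'/(R1 + R2') = 6.48 × 22.08/26.79 = 5.341 V.

V_out ≈ 5.34 V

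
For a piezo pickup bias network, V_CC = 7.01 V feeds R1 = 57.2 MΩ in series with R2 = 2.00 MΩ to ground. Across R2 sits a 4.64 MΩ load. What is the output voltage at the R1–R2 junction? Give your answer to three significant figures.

First combine the lower leg with the load: R2 ‖ R_L = 1.398 MΩ.
Then V_out = V_CC · R2'/(R1 + R2') = 7.01 × 1.398/58.60 = 0.1672 V.
(Unloaded it would be 0.237 V; the load pulls it down.)

V_out ≈ 0.167 V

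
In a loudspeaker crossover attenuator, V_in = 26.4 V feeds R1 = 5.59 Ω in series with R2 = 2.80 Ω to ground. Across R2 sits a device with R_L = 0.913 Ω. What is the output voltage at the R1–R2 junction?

V_out ≈ 2.90 V

R2 ‖ R_L = (2.80 × 0.913)/(2.80 + 0.913) = 0.6885 Ω.
Voltage divider with the loaded lower leg: V_out = 26.4 × 0.6885/(5.59 + 0.6885) = 26.4 × 0.1097 = 2.895 V.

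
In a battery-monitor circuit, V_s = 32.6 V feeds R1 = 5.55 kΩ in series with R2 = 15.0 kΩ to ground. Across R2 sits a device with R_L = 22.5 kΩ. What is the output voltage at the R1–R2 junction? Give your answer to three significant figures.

V_out ≈ 20.2 V

R2 ‖ R_L = (15.0 × 22.5)/(15.0 + 22.5) = 9.000 kΩ.
Voltage divider with the loaded lower leg: V_out = 32.6 × 9.000/(5.55 + 9.000) = 32.6 × 0.6186 = 20.16 V.
(Unloaded it would be 23.8 V; the load pulls it down.)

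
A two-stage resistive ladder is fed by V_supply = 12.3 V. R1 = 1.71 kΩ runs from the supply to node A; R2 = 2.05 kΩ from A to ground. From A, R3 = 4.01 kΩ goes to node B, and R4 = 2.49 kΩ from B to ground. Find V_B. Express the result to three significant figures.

Looking into the second stage from A: R3 + R4 = 6.500 kΩ appears in parallel with R2.
R2 ‖ (R3+R4) = 1.558 kΩ.
First divider: V_A = V_supply · 1.558/(1.71 + 1.558) = 5.865 V.
Then the unloaded second divider: V_B = V_A × R4/(R3+R4) = 5.865 × 0.3831 = 2.247 V.

V_B ≈ 2.25 V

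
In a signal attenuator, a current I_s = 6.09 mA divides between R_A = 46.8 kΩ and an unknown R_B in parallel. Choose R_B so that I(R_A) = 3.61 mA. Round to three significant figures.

R_B ≈ 68.1 kΩ

Two-branch current divider: I_A = I_s · R_B/(R_A + R_B).
3.61/6.09 = R_B/(R_A + R_B) → R_B = R_A · (0.5928)/(1 − 0.5928) = 46.8 × 1.456 = 68.12 kΩ.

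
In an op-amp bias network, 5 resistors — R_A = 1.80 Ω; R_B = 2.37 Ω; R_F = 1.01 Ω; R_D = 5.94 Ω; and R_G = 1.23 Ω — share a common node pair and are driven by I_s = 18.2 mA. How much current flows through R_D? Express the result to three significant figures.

Total conductance ΣG = 1/1.80 + 1/2.37 + 1/1.01 + 1/5.94 + 1/1.23 = 2.949 (units of 1/Ω).
R_D takes the fraction G_k/ΣG = 0.1684/2.949 = 0.05709, so I = 18.2 × 0.05709 = 1.039 mA.

I ≈ 1.04 mA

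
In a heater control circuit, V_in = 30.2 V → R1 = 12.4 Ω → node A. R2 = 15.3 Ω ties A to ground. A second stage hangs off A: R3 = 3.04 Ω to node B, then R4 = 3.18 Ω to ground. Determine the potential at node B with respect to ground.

V_B ≈ 4.06 V

Node A sees R2 in parallel with the series input of stage 2, R3 + R4 = 6.220 Ω.
R2 ‖ (R3+R4) = 4.422 Ω.
So V_A = 30.2 × 0.2629 = 7.939 V.
Stage 2 is unloaded, so V_B = V_A · R4/(R3+R4) = 7.939 × 3.18/6.220 = 4.059 V.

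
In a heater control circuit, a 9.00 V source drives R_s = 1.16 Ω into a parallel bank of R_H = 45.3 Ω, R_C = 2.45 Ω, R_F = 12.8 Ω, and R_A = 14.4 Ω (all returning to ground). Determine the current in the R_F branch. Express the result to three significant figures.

I ≈ 0.421 A

Equivalent of the parallel group: R_p = 1.731 Ω.
V_A = 9.00 × 1.731/2.891 = 5.388 V.
I(R_F) = V_A / R_F = 5.388/12.8 = 0.4210 A.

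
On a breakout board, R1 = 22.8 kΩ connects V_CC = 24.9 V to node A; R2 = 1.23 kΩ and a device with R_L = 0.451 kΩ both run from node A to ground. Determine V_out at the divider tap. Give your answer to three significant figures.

V_out ≈ 0.355 V

R2 ‖ R_L = (1.23 × 0.451)/(1.23 + 0.451) = 0.3300 kΩ.
Now apply the divider: V_out = 24.9 × 0.01427 = 0.3553 V.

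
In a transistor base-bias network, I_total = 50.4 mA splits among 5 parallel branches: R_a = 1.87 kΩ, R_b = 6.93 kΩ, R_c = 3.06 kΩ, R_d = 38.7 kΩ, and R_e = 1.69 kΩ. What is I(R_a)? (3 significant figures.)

Conductances: ΣG = 1/1.87 + 1/6.93 + 1/3.06 + 1/38.7 + 1/1.69 = 1.623 (1/kΩ).
Current divider: I(R_a) = I_total · G_k/ΣG = 50.4 × (0.5348/1.623) = 50.4 × 0.3294 = 16.60 mA.

I ≈ 16.6 mA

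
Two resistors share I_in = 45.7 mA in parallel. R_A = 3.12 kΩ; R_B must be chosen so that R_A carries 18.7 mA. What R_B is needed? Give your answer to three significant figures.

R_B ≈ 2.16 kΩ

The fraction through R_A equals R_B/(R_A+R_B).
18.7/45.7 = R_B/(R_A + R_B) → R_B = R_A · (0.4092)/(1 − 0.4092) = 3.12 × 0.6926 = 2.161 kΩ.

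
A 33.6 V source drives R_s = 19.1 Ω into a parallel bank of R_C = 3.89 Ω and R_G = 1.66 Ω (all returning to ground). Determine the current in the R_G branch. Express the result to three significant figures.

Combine the parallel branches: R_p = (1/3.89 + 1/1.66)⁻¹ = 1.163 Ω.
V_A = 33.6 × 1.163/20.26 = 1.929 V.
Branch current I = V_A/R_G = 1.929/1.66 = 1.162 A.

I ≈ 1.16 A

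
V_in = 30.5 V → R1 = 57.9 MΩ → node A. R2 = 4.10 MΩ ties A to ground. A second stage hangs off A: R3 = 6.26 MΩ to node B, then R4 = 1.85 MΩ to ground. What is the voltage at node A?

V_A ≈ 1.37 V

Looking into the second stage from A: R3 + R4 = 8.110 MΩ appears in parallel with R2.
R2 ‖ (R3+R4) = 2.723 MΩ.
First divider: V_A = V_in · 2.723/(57.9 + 2.723) = 1.370 V.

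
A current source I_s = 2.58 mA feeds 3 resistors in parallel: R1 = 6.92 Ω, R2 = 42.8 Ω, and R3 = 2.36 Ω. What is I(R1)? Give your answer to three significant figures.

I ≈ 0.630 mA

Total conductance ΣG = 1/6.92 + 1/42.8 + 1/2.36 = 0.5916 (units of 1/Ω).
Current divider: I(R1) = I_s · G_k/ΣG = 2.58 × (0.1445/0.5916) = 2.58 × 0.2443 = 0.6302 mA.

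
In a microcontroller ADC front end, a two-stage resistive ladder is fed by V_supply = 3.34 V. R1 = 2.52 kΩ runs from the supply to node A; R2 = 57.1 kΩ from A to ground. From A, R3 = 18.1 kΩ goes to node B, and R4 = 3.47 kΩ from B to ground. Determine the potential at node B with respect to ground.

V_B ≈ 0.463 V

The second stage (R3 + R4 = 21.57 kΩ) loads node A in parallel with R2.
R2 ‖ (R3+R4) = 15.66 kΩ.
V_A = 3.34 × 15.66/(2.52 + 15.66) = 2.877 V.
Then the unloaded second divider: V_B = V_A × R4/(R3+R4) = 2.877 × 0.1609 = 0.4628 V.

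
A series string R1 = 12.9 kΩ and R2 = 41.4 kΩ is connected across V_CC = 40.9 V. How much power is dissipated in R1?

ΣR = 54.30 kΩ → I = 40.9/54.30 = 0.7532 mA.
P = I²R = 0.5673 × 12.9 = 7.319 mW.

P ≈ 7.32 mW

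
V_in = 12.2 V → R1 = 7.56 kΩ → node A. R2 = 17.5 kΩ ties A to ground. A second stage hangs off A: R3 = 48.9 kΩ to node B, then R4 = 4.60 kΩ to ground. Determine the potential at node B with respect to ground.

Node A sees R2 in parallel with the series input of stage 2, R3 + R4 = 53.50 kΩ.
Effective lower resistance at A: R2 ‖ 53.50 = 13.19 kΩ.
So V_A = 12.2 × 0.6356 = 7.754 V.
Stage 2 is unloaded, so V_B = V_A · R4/(R3+R4) = 7.754 × 4.60/53.50 = 0.6667 V.

V_B ≈ 0.667 V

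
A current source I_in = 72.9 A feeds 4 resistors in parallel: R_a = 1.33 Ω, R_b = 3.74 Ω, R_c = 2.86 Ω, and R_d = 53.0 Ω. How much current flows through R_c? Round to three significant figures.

Total conductance ΣG = 1/1.33 + 1/3.74 + 1/2.86 + 1/53.0 = 1.388 (units of 1/Ω).
Current divider: I(R_c) = I_in · G_k/ΣG = 72.9 × (0.3497/1.388) = 72.9 × 0.2519 = 18.37 A.

I ≈ 18.4 A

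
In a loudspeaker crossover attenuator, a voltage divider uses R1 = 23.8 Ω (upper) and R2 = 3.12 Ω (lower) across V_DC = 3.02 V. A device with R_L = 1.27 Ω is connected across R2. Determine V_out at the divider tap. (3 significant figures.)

V_out ≈ 0.110 V

First combine the lower leg with the load: R2 ‖ R_L = 0.9026 Ω.
Voltage divider with the loaded lower leg: V_out = 3.02 × 0.9026/(23.8 + 0.9026) = 3.02 × 0.03654 = 0.1103 V.
(Unloaded it would be 0.350 V; the load pulls it down.)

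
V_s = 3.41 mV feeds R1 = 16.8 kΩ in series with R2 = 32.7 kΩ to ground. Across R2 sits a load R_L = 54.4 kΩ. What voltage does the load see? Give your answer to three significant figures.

R2 ‖ R_L = (32.7 × 54.4)/(32.7 + 54.4) = 20.42 kΩ.
Voltage divider with the loaded lower leg: V_out = 3.41 × 20.42/(16.8 + 20.42) = 3.41 × 0.5487 = 1.871 mV.
(Unloaded it would be 2.25 mV; the load pulls it down.)

V_out ≈ 1.87 mV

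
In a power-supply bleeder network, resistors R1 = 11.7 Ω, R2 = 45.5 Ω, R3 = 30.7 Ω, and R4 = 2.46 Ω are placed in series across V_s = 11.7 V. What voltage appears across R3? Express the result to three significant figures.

V ≈ 3.98 V

ΣR = 11.7 + 45.5 + 30.7 + 2.46 = 90.36 Ω.
V = V_s · R/ΣR = 11.7 × 0.3398 = 3.975 V.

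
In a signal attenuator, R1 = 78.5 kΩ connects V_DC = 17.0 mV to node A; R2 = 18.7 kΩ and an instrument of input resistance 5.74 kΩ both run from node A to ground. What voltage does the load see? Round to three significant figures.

V_out ≈ 0.901 mV

The load sits in parallel with R2, giving an effective lower resistance R2' = R2·R_L/(R2+R_L) = 4.392 kΩ.
Now apply the divider: V_out = 17.0 × 0.05298 = 0.9007 mV.
(Unloaded it would be 3.27 mV; the load pulls it down.)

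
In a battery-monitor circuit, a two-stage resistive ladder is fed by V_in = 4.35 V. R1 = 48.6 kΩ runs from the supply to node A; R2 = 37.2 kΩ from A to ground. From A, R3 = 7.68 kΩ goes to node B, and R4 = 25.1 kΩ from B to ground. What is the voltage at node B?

V_B ≈ 0.879 V

The second stage (R3 + R4 = 32.78 kΩ) loads node A in parallel with R2.
Effective lower resistance at A: R2 ‖ 32.78 = 17.43 kΩ.
So V_A = 4.35 × 0.2639 = 1.148 V.
Stage 2 is unloaded, so V_B = V_A · R4/(R3+R4) = 1.148 × 25.1/32.78 = 0.8791 V.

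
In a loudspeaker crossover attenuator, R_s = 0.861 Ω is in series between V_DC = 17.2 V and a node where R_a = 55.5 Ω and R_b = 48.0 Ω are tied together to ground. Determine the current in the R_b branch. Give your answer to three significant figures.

I ≈ 0.347 A

Equivalent of the parallel group: R_p = 25.74 Ω.
V_A by voltage divider: V_A = 17.2 × 25.74/(0.861 + 25.74) = 16.64 V.
I(R_b) = V_A / R_b = 16.64/48.0 = 0.3467 A.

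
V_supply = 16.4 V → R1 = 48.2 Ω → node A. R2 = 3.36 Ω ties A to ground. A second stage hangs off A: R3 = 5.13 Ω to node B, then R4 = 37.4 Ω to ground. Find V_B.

V_B ≈ 0.875 V

Looking into the second stage from A: R3 + R4 = 42.53 Ω appears in parallel with R2.
R2 ‖ (R3+R4) = 3.114 Ω.
V_A = 16.4 × 3.114/(48.2 + 3.114) = 0.9952 V.
Stage 2 is unloaded, so V_B = V_A · R4/(R3+R4) = 0.9952 × 37.4/42.53 = 0.8752 V.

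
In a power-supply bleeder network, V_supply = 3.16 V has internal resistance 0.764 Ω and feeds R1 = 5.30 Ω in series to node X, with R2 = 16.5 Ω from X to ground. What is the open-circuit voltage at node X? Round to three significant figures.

V_th ≈ 2.31 V

R1' = 0.764 + 5.30 = 6.064 Ω (source resistance + R1).
Open-circuit (no load on X): V_th = V_supply · R2/(R1' + R2) = 3.16 × 16.5/(6.064 + 16.5) = 2.311 V.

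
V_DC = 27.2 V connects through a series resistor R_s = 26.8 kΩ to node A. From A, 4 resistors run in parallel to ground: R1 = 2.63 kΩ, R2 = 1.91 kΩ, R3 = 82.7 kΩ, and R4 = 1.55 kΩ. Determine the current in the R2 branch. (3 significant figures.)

Equivalent of the parallel group: R_p = 0.6406 kΩ.
V_A by voltage divider: V_A = 27.2 × 0.6406/(26.8 + 0.6406) = 0.6350 V.
Branch current I = V_A/R2 = 0.6350/1.91 = 0.3325 mA.
(Check via current divider: I_total = 0.9912 mA; share G_k/ΣG = 0.3354 → same result.)

I ≈ 0.332 mA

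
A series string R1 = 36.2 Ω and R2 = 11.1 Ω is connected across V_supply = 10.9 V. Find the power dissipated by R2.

ΣR = 47.30 Ω → I = 10.9/47.30 = 0.2304 A.
P = I²R = 0.05310 × 11.1 = 0.5895 W.

P ≈ 0.589 W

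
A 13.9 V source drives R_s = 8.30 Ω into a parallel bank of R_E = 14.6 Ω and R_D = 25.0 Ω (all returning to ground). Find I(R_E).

Parallel bank: R_p = 1/(1/14.6 + 1/25.0) = 9.217 Ω.
V_A = 13.9 × 9.217/17.52 = 7.314 V.
Branch current I = V_A/R_E = 7.314/14.6 = 0.5010 A.
(Equivalently: I_total = 0.7935 A, then current-divider fraction G_k/ΣG = 0.6313.)

I ≈ 0.501 A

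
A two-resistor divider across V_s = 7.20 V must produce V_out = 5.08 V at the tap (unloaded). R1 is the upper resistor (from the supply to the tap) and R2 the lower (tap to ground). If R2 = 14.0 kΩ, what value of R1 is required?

R1 ≈ 5.84 kΩ

V_out/V_s = R2/(R1+R2) = 0.7056.
So R1 = R2 · (V_s/V_out − 1) = 14.0 × (7.20/5.08 − 1) = 14.0 × 0.4173 = 5.843 kΩ.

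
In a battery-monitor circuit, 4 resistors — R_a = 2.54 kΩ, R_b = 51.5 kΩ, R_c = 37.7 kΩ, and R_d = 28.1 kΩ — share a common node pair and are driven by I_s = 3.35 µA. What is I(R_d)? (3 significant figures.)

I ≈ 0.251 µA

ΣG = 1/2.54 + 1/51.5 + 1/37.7 + 1/28.1 = 0.4752.
R_d takes the fraction G_k/ΣG = 0.03559/0.4752 = 0.07488, so I = 3.35 × 0.07488 = 0.2509 µA.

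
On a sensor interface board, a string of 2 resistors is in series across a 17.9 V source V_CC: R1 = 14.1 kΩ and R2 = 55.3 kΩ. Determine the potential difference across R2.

Total series resistance ΣR = 14.1 + 55.3 = 69.40 kΩ.
Voltage divider: V = V_CC · (55.30 / 69.40) = 17.9 × 0.7968 = 14.26 V.

V ≈ 14.3 V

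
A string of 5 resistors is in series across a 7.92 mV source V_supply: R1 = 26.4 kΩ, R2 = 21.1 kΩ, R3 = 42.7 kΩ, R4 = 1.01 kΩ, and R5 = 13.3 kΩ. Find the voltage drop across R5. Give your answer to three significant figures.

V ≈ 1.01 mV

Series total: ΣR = 26.4 + 21.1 + 42.7 + 1.01 + 13.3 = 104.5 kΩ.
Voltage divider: V = V_supply · (13.30 / 104.5) = 7.92 × 0.1273 = 1.008 mV.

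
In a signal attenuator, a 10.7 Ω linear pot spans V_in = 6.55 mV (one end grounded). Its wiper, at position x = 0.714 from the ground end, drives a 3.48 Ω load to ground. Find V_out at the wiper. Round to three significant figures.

V_out ≈ 2.87 mV

Split the track: R_lower = x·R_p = 7.640 Ω, R_upper = (1−x)·R_p = 3.060 Ω.
Lower segment in parallel with the load: 7.640 ‖ 3.48 = 2.391 Ω.
Then V_out = V_in · 2.391/(3.060 + 2.391) = 2.873 mV.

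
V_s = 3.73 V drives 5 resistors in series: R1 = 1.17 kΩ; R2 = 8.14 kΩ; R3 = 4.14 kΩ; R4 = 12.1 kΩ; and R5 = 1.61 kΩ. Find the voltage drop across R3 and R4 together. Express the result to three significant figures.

V ≈ 2.23 V

Series total: ΣR = 1.17 + 8.14 + 4.14 + 12.1 + 1.61 = 27.16 kΩ.
R_{R3..R4} = 4.14 + 12.1 = 16.24 kΩ.
By the voltage-divider rule, V = 3.73 × 16.24/27.16 = 2.230 V.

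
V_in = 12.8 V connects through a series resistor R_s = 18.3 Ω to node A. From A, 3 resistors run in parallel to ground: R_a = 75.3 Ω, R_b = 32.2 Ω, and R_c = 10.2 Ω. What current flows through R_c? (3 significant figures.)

I ≈ 0.348 A

Equivalent of the parallel group: R_p = 7.024 Ω.
Node voltage V_A = V_in · R_p/(R_s + R_p) = 12.8 × 0.2774 = 3.550 V.
I(R_c) = V_A / R_c = 3.550/10.2 = 0.3481 A.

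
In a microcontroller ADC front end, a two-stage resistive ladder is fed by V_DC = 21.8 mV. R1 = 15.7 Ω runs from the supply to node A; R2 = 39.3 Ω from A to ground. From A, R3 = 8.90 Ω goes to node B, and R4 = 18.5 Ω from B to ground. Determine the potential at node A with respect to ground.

Node A sees R2 in parallel with the series input of stage 2, R3 + R4 = 27.40 Ω.
R2 ‖ (R3+R4) = 16.14 Ω.
V_A = 21.8 × 16.14/(15.7 + 16.14) = 11.05 mV.

V_A ≈ 11.1 mV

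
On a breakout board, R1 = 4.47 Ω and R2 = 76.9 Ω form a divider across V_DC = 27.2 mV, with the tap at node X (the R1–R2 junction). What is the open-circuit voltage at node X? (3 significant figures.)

V_th is the unloaded tap voltage: V_DC · R2/(R1+R2) = 27.2 × 0.9451 = 25.71 mV.

V_th ≈ 25.7 mV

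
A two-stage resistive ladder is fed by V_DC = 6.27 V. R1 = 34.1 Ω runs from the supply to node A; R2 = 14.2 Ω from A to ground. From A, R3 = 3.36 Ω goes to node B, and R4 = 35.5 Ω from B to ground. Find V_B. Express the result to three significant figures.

Looking into the second stage from A: R3 + R4 = 38.86 Ω appears in parallel with R2.
R2 ‖ (R3+R4) = 10.40 Ω.
So V_A = 6.27 × 0.2337 = 1.465 V.
Stage 2 is unloaded, so V_B = V_A · R4/(R3+R4) = 1.465 × 35.5/38.86 = 1.339 V.

V_B ≈ 1.34 V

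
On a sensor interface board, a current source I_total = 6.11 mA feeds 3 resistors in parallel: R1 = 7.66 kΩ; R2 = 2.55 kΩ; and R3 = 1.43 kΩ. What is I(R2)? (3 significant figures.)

ΣG = 1/7.66 + 1/2.55 + 1/1.43 = 1.222.
By the current-divider rule, I = I_total · G_k/ΣG = 6.11 × 0.3209 = 1.961 mA.

I ≈ 1.96 mA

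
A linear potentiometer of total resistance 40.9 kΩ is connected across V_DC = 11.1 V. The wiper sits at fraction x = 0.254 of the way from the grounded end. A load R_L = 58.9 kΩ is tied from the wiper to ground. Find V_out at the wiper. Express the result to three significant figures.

The pot divides into 30.51 kΩ above the wiper and 10.39 kΩ below.
Lower segment in parallel with the load: 10.39 ‖ 58.9 = 8.831 kΩ.
V_out = 11.1 × 8.831/(30.51 + 8.831) = 2.492 V.

V_out ≈ 2.49 V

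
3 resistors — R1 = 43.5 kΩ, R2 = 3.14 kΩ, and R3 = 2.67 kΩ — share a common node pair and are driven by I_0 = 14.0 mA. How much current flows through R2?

ΣG = 1/43.5 + 1/3.14 + 1/2.67 = 0.7160.
By the current-divider rule, I = I_0 · G_k/ΣG = 14.0 × 0.4448 = 6.227 mA.

I ≈ 6.23 mA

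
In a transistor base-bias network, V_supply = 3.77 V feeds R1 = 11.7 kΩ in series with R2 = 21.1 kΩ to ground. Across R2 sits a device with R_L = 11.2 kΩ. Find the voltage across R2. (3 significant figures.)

The load sits in parallel with R2, giving an effective lower resistance R2' = R2·R_L/(R2+R_L) = 7.316 kΩ.
Then V_out = V_supply · R2'/(R1 + R2') = 3.77 × 7.316/19.02 = 1.450 V.

V_out ≈ 1.45 V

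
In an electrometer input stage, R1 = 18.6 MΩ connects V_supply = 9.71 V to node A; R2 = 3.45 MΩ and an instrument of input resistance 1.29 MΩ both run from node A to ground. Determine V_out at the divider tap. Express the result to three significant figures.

V_out ≈ 0.467 V

First combine the lower leg with the load: R2 ‖ R_L = 0.9389 MΩ.
Now apply the divider: V_out = 9.71 × 0.04805 = 0.4666 V.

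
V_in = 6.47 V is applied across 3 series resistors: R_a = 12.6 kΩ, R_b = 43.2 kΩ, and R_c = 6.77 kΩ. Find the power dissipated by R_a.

Series current I = V_in/ΣR = 6.47/62.57 = 0.1034 mA.
P(R_a) = I²·R_a = (0.1034)² × 12.6 = 0.1347 mW.

P ≈ 0.135 mW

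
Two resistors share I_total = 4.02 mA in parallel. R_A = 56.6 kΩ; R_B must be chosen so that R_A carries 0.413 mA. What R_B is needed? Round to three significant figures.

R_B ≈ 6.48 kΩ

In a two-way split, I_A/I_total = R_B/(R_A + R_B).
0.413/4.02 = R_B/(R_A + R_B) → R_B = R_A · (0.1027)/(1 − 0.1027) = 56.6 × 0.1145 = 6.481 kΩ.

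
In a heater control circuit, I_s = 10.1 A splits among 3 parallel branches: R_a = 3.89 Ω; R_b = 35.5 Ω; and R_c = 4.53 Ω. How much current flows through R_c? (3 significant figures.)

I ≈ 4.41 A

Total conductance ΣG = 1/3.89 + 1/35.5 + 1/4.53 = 0.5060 (units of 1/Ω).
Current divider: I(R_c) = I_s · G_k/ΣG = 10.1 × (0.2208/0.5060) = 10.1 × 0.4363 = 4.406 A.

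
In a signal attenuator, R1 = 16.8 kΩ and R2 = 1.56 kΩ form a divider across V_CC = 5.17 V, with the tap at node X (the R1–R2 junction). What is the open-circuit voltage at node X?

Open-circuit (no load on X): V_th = V_CC · R2/(R1 + R2) = 5.17 × 1.56/(16.80 + 1.56) = 0.4393 V.

V_th ≈ 0.439 V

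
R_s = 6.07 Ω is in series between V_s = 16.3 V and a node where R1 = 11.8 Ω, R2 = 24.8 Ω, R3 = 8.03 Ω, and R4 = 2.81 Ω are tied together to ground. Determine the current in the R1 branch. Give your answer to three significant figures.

Equivalent of the parallel group: R_p = 1.652 Ω.
V_A by voltage divider: V_A = 16.3 × 1.652/(6.07 + 1.652) = 3.486 V.
I(R1) = V_A / R1 = 3.486/11.8 = 0.2955 A.

I ≈ 0.295 A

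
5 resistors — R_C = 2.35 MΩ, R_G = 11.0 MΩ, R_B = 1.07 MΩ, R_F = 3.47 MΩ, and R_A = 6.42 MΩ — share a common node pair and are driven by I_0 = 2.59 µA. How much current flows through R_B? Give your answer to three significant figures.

I ≈ 1.28 µA

ΣG = 1/2.35 + 1/11.0 + 1/1.07 + 1/3.47 + 1/6.42 = 1.895.
Current divider: I(R_B) = I_0 · G_k/ΣG = 2.59 × (0.9346/1.895) = 2.59 × 0.4932 = 1.277 µA.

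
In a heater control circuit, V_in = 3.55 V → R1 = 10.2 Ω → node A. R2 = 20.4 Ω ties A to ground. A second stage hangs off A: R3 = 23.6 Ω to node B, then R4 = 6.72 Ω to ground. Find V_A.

Looking into the second stage from A: R3 + R4 = 30.32 Ω appears in parallel with R2.
R2 ‖ (R3+R4) = 12.19 Ω.
V_A = 3.55 × 12.19/(10.2 + 12.19) = 1.933 V.

V_A ≈ 1.93 V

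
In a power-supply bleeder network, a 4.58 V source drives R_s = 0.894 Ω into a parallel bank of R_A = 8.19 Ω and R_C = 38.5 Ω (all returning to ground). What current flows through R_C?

I ≈ 0.105 A

Combine the parallel branches: R_p = (1/8.19 + 1/38.5)⁻¹ = 6.753 Ω.
Node voltage V_A = V_DC · R_p/(R_s + R_p) = 4.58 × 0.8831 = 4.045 V.
Branch current I = V_A/R_C = 4.045/38.5 = 0.1051 A.
(Check via current divider: I_total = 0.5989 A; share G_k/ΣG = 0.1754 → same result.)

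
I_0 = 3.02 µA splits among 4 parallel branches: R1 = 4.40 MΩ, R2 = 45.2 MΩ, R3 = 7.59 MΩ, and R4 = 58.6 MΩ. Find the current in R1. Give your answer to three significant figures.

Conductances: ΣG = 1/4.40 + 1/45.2 + 1/7.59 + 1/58.6 = 0.3982 (1/MΩ).
R1 takes the fraction G_k/ΣG = 0.2273/0.3982 = 0.5707, so I = 3.02 × 0.5707 = 1.724 µA.

I ≈ 1.72 µA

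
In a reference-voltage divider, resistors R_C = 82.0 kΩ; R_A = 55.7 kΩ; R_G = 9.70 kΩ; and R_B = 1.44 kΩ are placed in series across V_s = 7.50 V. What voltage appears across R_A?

ΣR = 82.0 + 55.7 + 9.70 + 1.44 = 148.8 kΩ.
By the voltage-divider rule, V = 7.50 × 55.70/148.8 = 2.807 V.

V ≈ 2.81 V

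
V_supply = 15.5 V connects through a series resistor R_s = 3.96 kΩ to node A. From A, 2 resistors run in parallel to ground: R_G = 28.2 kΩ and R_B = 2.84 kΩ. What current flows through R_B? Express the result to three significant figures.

I ≈ 2.15 mA

Combine the parallel branches: R_p = (1/28.2 + 1/2.84)⁻¹ = 2.580 kΩ.
Node voltage V_A = V_supply · R_p/(R_s + R_p) = 15.5 × 0.3945 = 6.115 V.
I(R_B) = V_A / R_B = 6.115/2.84 = 2.153 mA.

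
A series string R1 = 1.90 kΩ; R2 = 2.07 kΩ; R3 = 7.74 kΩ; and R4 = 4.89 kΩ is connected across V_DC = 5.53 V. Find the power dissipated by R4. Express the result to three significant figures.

P ≈ 0.543 mW

ΣR = 16.60 kΩ → I = 5.53/16.60 = 0.3331 mA.
P(R4) = I²·R4 = (0.3331)² × 4.89 = 0.5427 mW.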